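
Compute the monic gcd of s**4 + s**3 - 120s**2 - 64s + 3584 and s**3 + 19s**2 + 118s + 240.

Euclidean algorithm in ℚ[s]:
  s**4 + s**3 - 120s**2 - 64s + 3584 = (s - 18)(s**3 + 19s**2 + 118s + 240) + (104s**2 + 1820s + 7904)
  s**3 + 19s**2 + 118s + 240 = ((1/104)s + 3/208)(104s**2 + 1820s + 7904) + ((63/4)s + 126)
  104s**2 + 1820s + 7904 = ((416/63)s + 3952/63)((63/4)s + 126) + (0)
Last nonzero remainder: (63/4)s + 126. Dividing through by 63/4 gives the monic gcd s + 8.

s + 8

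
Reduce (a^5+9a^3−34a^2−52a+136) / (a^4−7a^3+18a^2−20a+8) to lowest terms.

(a^3+4a^2+21a+34)/(a^2−3a+2)

Euclidean algorithm in ℚ[a]:
  a^5+9a^3−34a^2−52a+136 = (a+7)(a^4−7a^3+18a^2−20a+8) + (40a^3−140a^2+80a+80)
  a^4−7a^3+18a^2−20a+8 = ((1/40)a−7/80)(40a^3−140a^2+80a+80) + ((15/4)a^2−15a+15)
  40a^3−140a^2+80a+80 = ((32/3)a+16/3)((15/4)a^2−15a+15) + (0)
Last nonzero remainder: (15/4)a^2−15a+15. Dividing through by 15/4 gives the monic gcd a^2−4a+4.
Cancel a^2−4a+4 from numerator and denominator to get the reduced form.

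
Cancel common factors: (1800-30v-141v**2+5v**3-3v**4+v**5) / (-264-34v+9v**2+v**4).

(-150+15v-2v**2+v**3)/(22+v+v**2)

Apply the Euclidean algorithm:
  v**5-3v**4+5v**3-141v**2-30v+1800 = (v-3)(v**4+9v**2-34v-264) + (-4v**3-80v**2+132v+1008)
  v**4+9v**2-34v-264 = (-(1/4)v+5)(-4v**3-80v**2+132v+1008) + (442v**2-442v-5304)
  -4v**3-80v**2+132v+1008 = (-(2/221)v-42/221)(442v**2-442v-5304) + (0)
Last nonzero remainder: 442v**2-442v-5304. Dividing through by 442 gives the monic gcd v**2-v-12.
Cancel v**2-v-12 from numerator and denominator to get the reduced form.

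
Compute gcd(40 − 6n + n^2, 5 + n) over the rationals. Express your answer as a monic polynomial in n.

Euclidean algorithm in ℚ[n]:
  n^2 − 6n + 40 = (n − 11)(n + 5) + (95)
  n + 5 = ((1/95)n + 1/19)(95) + (0)
The last nonzero remainder is the constant 95, so the polynomials are coprime and gcd = 1.

1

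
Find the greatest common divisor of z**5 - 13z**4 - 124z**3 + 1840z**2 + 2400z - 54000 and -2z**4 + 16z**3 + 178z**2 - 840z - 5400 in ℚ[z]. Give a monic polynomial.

z**3 - 13z**2 - 24z + 540

Apply the Euclidean algorithm:
  z**5 - 13z**4 - 124z**3 + 1840z**2 + 2400z - 54000 = (-(1/2)z + 5/2)(-2z**4 + 16z**3 + 178z**2 - 840z - 5400) + (-75z**3 + 975z**2 + 1800z - 40500)
  -2z**4 + 16z**3 + 178z**2 - 840z - 5400 = ((2/75)z + 2/15)(-75z**3 + 975z**2 + 1800z - 40500) + (0)
Last nonzero remainder: -75z**3 + 975z**2 + 1800z - 40500. Dividing through by -75 gives the monic gcd z**3 - 13z**2 - 24z + 540.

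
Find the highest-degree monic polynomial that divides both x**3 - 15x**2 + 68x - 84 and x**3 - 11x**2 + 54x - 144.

x - 6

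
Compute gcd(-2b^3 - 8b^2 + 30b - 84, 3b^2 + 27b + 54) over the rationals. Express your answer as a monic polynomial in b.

1

Apply the Euclidean algorithm:
  -2b^3 - 8b^2 + 30b - 84 = (-(2/3)b + 10/3)(3b^2 + 27b + 54) + (-24b - 264)
  3b^2 + 27b + 54 = (-(1/8)b + 1/4)(-24b - 264) + (120)
  -24b - 264 = (-(1/5)b - 11/5)(120) + (0)
The last nonzero remainder is the constant 120, so the polynomials are coprime and gcd = 1.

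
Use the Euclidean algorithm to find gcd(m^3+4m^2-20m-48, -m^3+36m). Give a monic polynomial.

Euclidean algorithm in ℚ[m]:
  m^3+4m^2-20m-48 = (-1)(-m^3+36m) + (4m^2+16m-48)
  -m^3+36m = (-(1/4)m+1)(4m^2+16m-48) + (8m+48)
  4m^2+16m-48 = ((1/2)m-1)(8m+48) + (0)
Last nonzero remainder: 8m+48. Dividing through by 8 gives the monic gcd m+6.

m+6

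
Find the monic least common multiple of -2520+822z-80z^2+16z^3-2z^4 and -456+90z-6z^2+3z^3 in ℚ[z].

47880-13098z+1958z^2-635z^3+62z^4-6z^5+z^6

By polynomial division,
  -2z^4+16z^3-80z^2+822z-2520 = (-(2/3)z+4)(3z^3-6z^2+90z-456) + (4z^2+158z-696)
  3z^3-6z^2+90z-456 = ((3/4)z-249/8)(4z^2+158z-696) + ((22119/4)z-22119)
  4z^2+158z-696 = ((16/22119)z+232/7373)((22119/4)z-22119) + (0)
Last nonzero remainder: (22119/4)z-22119. Dividing through by 22119/4 gives the monic gcd z-4.
Then lcm(f, g) = f·g / gcd(f, g); expanding and making the result monic gives the answer.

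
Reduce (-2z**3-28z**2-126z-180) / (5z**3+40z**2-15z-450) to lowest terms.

(-2z-6)/(5z-15)

Euclidean algorithm in ℚ[z]:
  -2z**3-28z**2-126z-180 = (-2/5)(5z**3+40z**2-15z-450) + (-12z**2-132z-360)
  5z**3+40z**2-15z-450 = (-(5/12)z+5/4)(-12z**2-132z-360) + (0)
Last nonzero remainder: -12z**2-132z-360. Dividing through by -12 gives the monic gcd z**2+11z+30.
Cancel z**2+11z+30 from numerator and denominator to get the reduced form.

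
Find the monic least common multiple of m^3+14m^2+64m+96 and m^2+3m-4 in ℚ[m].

Repeated division with remainder:
  m^3+14m^2+64m+96 = (m+11)(m^2+3m-4) + (35m+140)
  m^2+3m-4 = ((1/35)m-1/35)(35m+140) + (0)
Last nonzero remainder: 35m+140. Dividing through by 35 gives the monic gcd m+4.
Then lcm(f, g) = f·g / gcd(f, g); expanding and making the result monic gives the answer.

m^4+13m^3+50m^2+32m-96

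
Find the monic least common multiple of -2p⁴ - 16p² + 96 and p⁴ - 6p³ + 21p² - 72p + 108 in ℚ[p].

p⁶ - 6p⁵ + 17p⁴ - 48p³ + 24p² + 288p - 432

Apply the Euclidean algorithm:
  -2p⁴ - 16p² + 96 = (-2)(p⁴ - 6p³ + 21p² - 72p + 108) + (-12p³ + 26p² - 144p + 312)
  p⁴ - 6p³ + 21p² - 72p + 108 = (-(1/12)p + 23/72)(-12p³ + 26p² - 144p + 312) + ((25/36)p² + 25/3)
  -12p³ + 26p² - 144p + 312 = (-(432/25)p + 936/25)((25/36)p² + 25/3) + (0)
Last nonzero remainder: (25/36)p² + 25/3. Dividing through by 25/36 gives the monic gcd p² + 12.
Then lcm(f, g) = f·g / gcd(f, g); expanding and making the result monic gives the answer.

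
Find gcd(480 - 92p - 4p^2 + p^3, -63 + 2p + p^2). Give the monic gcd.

Euclidean algorithm in ℚ[p]:
  p^3 - 4p^2 - 92p + 480 = (p - 6)(p^2 + 2p - 63) + (-17p + 102)
  p^2 + 2p - 63 = (-(1/17)p - 8/17)(-17p + 102) + (-15)
  -17p + 102 = ((17/15)p - 34/5)(-15) + (0)
The last nonzero remainder is the constant -15, so the polynomials are coprime and gcd = 1.

1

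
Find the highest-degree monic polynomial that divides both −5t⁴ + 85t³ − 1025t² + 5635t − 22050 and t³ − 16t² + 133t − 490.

Euclidean algorithm in ℚ[t]:
  −5t⁴ + 85t³ − 1025t² + 5635t − 22050 = (−5t + 5)(t³ − 16t² + 133t − 490) + (−280t² + 2520t − 19600)
  t³ − 16t² + 133t − 490 = (−(1/280)t + 1/40)(−280t² + 2520t − 19600) + (0)
Last nonzero remainder: −280t² + 2520t − 19600. Dividing through by −280 gives the monic gcd t² − 9t + 70.

t² − 9t + 70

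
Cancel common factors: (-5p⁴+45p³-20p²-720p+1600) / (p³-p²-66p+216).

Euclidean algorithm in ℚ[p]:
  -5p⁴+45p³-20p²-720p+1600 = (-5p+40)(p³-p²-66p+216) + (-310p²+3000p-7040)
  p³-p²-66p+216 = (-(1/310)p-269/9610)(-310p²+3000p-7040) + (-(4550/961)p+18200/961)
  -310p²+3000p-7040 = ((29791/455)p-169136/455)(-(4550/961)p+18200/961) + (0)
Last nonzero remainder: -(4550/961)p+18200/961. Dividing through by -4550/961 gives the monic gcd p-4.
Cancel p-4 from numerator and denominator to get the reduced form.

(-5p³+25p²+80p-400)/(p²+3p-54)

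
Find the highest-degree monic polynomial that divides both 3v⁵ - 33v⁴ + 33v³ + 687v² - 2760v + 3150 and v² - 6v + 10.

By polynomial division,
  3v⁵ - 33v⁴ + 33v³ + 687v² - 2760v + 3150 = (3v³ - 15v² - 87v + 315)(v² - 6v + 10) + (0)
The last nonzero remainder v² - 6v + 10 is already monic.

v² - 6v + 10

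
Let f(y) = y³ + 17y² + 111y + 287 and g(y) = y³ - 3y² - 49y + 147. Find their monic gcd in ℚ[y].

y + 7

By polynomial division,
  y³ + 17y² + 111y + 287 = (y³ - 3y² - 49y + 147) + (20y² + 160y + 140)
  y³ - 3y² - 49y + 147 = ((1/20)y - 11/20)(20y² + 160y + 140) + (32y + 224)
  20y² + 160y + 140 = ((5/8)y + 5/8)(32y + 224) + (0)
Last nonzero remainder: 32y + 224. Dividing through by 32 gives the monic gcd y + 7.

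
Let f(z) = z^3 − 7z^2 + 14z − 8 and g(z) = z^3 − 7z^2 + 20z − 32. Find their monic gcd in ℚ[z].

z − 4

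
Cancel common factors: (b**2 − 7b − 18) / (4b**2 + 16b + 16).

(b − 9)/(4b + 8)

Repeated division with remainder:
  b**2 − 7b − 18 = (1/4)(4b**2 + 16b + 16) + (−11b − 22)
  4b**2 + 16b + 16 = (−(4/11)b − 8/11)(−11b − 22) + (0)
Last nonzero remainder: −11b − 22. Dividing through by −11 gives the monic gcd b + 2.
Cancel b + 2 from numerator and denominator to get the reduced form.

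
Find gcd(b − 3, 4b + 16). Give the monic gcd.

Euclidean algorithm in ℚ[b]:
  b − 3 = (1/4)(4b + 16) + (−7)
  4b + 16 = (−(4/7)b − 16/7)(−7) + (0)
The last nonzero remainder is the constant −7, so the polynomials are coprime and gcd = 1.

1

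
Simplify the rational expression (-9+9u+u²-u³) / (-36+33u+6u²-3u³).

Euclidean algorithm in ℚ[u]:
  -u³+u²+9u-9 = (1/3)(-3u³+6u²+33u-36) + (-u²-2u+3)
  -3u³+6u²+33u-36 = (3u-12)(-u²-2u+3) + (0)
Last nonzero remainder: -u²-2u+3. Dividing through by -1 gives the monic gcd u²+2u-3.
Cancel u²+2u-3 from numerator and denominator to get the reduced form.

(-3+u)/(-12+3u)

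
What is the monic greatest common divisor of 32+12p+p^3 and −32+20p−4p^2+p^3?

16−2p+p^2

Euclidean algorithm in ℚ[p]:
  p^3+12p+32 = (p^3−4p^2+20p−32) + (4p^2−8p+64)
  p^3−4p^2+20p−32 = ((1/4)p−1/2)(4p^2−8p+64) + (0)
Last nonzero remainder: 4p^2−8p+64. Dividing through by 4 gives the monic gcd p^2−2p+16.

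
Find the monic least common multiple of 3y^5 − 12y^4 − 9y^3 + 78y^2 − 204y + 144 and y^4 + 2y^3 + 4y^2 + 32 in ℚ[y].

Apply the Euclidean algorithm:
  3y^5 − 12y^4 − 9y^3 + 78y^2 − 204y + 144 = (3y − 18)(y^4 + 2y^3 + 4y^2 + 32) + (15y^3 + 150y^2 − 300y + 720)
  y^4 + 2y^3 + 4y^2 + 32 = ((1/15)y − 8/15)(15y^3 + 150y^2 − 300y + 720) + (104y^2 − 208y + 416)
  15y^3 + 150y^2 − 300y + 720 = ((15/104)y + 45/26)(104y^2 − 208y + 416) + (0)
Last nonzero remainder: 104y^2 − 208y + 416. Dividing through by 104 gives the monic gcd y^2 − 2y + 4.
Then lcm(f, g) = f·g / gcd(f, g); expanding and making the result monic gives the answer.

y^7 − 11y^5 − 18y^4 + 12y^3 − 16y^2 − 352y + 384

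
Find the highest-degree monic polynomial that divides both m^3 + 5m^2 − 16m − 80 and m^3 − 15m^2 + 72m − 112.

m − 4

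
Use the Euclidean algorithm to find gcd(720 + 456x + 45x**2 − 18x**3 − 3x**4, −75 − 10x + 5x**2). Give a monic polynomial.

−15 − 2x + x**2

Euclidean algorithm in ℚ[x]:
  −3x**4 − 18x**3 + 45x**2 + 456x + 720 = (−(3/5)x**2 − (24/5)x − 48/5)(5x**2 − 10x − 75) + (0)
Last nonzero remainder: 5x**2 − 10x − 75. Dividing through by 5 gives the monic gcd x**2 − 2x − 15.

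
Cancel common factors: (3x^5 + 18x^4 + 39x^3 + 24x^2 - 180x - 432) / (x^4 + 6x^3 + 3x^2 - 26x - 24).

Repeated division with remainder:
  3x^5 + 18x^4 + 39x^3 + 24x^2 - 180x - 432 = (3x)(x^4 + 6x^3 + 3x^2 - 26x - 24) + (30x^3 + 102x^2 - 108x - 432)
  x^4 + 6x^3 + 3x^2 - 26x - 24 = ((1/30)x + 13/150)(30x^3 + 102x^2 - 108x - 432) + (-(56/25)x^2 - (56/25)x + 336/25)
  30x^3 + 102x^2 - 108x - 432 = (-(375/28)x - 225/7)(-(56/25)x^2 - (56/25)x + 336/25) + (0)
Last nonzero remainder: -(56/25)x^2 - (56/25)x + 336/25. Dividing through by -56/25 gives the monic gcd x^2 + x - 6.
Cancel x^2 + x - 6 from numerator and denominator to get the reduced form.

(3x^3 + 15x^2 + 42x + 72)/(x^2 + 5x + 4)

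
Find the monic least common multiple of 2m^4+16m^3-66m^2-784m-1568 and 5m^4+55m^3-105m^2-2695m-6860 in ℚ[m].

m^5+15m^4+23m^3-623m^2-3528m-5488

Apply the Euclidean algorithm:
  2m^4+16m^3-66m^2-784m-1568 = (2/5)(5m^4+55m^3-105m^2-2695m-6860) + (-6m^3-24m^2+294m+1176)
  5m^4+55m^3-105m^2-2695m-6860 = (-(5/6)m-35/6)(-6m^3-24m^2+294m+1176) + (0)
Last nonzero remainder: -6m^3-24m^2+294m+1176. Dividing through by -6 gives the monic gcd m^3+4m^2-49m-196.
Then lcm(f, g) = f·g / gcd(f, g); expanding and making the result monic gives the answer.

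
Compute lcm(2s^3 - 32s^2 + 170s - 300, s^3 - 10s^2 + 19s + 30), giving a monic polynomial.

s^4 - 15s^3 + 69s^2 - 65s - 150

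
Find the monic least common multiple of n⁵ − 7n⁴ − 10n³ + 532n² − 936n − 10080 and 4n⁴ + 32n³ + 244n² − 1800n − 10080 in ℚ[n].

n⁷ + 3n⁶ + 25n⁵ − 303n⁴ + 3334n³ + 36420n² − 199080n − 1058400

By polynomial division,
  n⁵ − 7n⁴ − 10n³ + 532n² − 936n − 10080 = ((1/4)n − 15/4)(4n⁴ + 32n³ + 244n² − 1800n − 10080) + (49n³ + 1897n² − 5166n − 47880)
  4n⁴ + 32n³ + 244n² − 1800n − 10080 = ((4/49)n − 860/343)(49n³ + 1897n² − 5166n − 47880) + ((265680/49)n² − (531360/49)n − 6376320/49)
  49n³ + 1897n² − 5166n − 47880 = ((2401/265680)n + 6517/17712)((265680/49)n² − (531360/49)n − 6376320/49) + (0)
Last nonzero remainder: (265680/49)n² − (531360/49)n − 6376320/49. Dividing through by 265680/49 gives the monic gcd n² − 2n − 24.
Then lcm(f, g) = f·g / gcd(f, g); expanding and making the result monic gives the answer.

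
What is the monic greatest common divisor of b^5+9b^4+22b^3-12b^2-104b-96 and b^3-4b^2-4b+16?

b^2-4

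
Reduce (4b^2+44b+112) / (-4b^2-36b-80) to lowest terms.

Repeated division with remainder:
  4b^2+44b+112 = (-1)(-4b^2-36b-80) + (8b+32)
  -4b^2-36b-80 = (-(1/2)b-5/2)(8b+32) + (0)
Last nonzero remainder: 8b+32. Dividing through by 8 gives the monic gcd b+4.
Cancel b+4 from numerator and denominator to get the reduced form.

(-b-7)/(b+5)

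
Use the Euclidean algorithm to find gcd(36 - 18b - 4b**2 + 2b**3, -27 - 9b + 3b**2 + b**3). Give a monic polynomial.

Apply the Euclidean algorithm:
  2b**3 - 4b**2 - 18b + 36 = (2)(b**3 + 3b**2 - 9b - 27) + (-10b**2 + 90)
  b**3 + 3b**2 - 9b - 27 = (-(1/10)b - 3/10)(-10b**2 + 90) + (0)
Last nonzero remainder: -10b**2 + 90. Dividing through by -10 gives the monic gcd b**2 - 9.

-9 + b**2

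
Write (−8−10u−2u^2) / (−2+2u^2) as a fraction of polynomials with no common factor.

(−4−u)/(−1+u)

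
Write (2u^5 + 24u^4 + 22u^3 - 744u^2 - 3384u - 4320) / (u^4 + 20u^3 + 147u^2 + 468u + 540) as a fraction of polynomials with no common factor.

(2u^2 - 4u - 48)/(u + 6)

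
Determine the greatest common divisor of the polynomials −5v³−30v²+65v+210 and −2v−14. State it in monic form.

Repeated division with remainder:
  −5v³−30v²+65v+210 = ((5/2)v²−(5/2)v−15)(−2v−14) + (0)
Last nonzero remainder: −2v−14. Dividing through by −2 gives the monic gcd v+7.

v+7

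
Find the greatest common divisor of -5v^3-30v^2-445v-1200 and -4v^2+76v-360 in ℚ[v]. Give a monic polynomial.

Euclidean algorithm in ℚ[v]:
  -5v^3-30v^2-445v-1200 = ((5/4)v+125/4)(-4v^2+76v-360) + (-2370v+10050)
  -4v^2+76v-360 = ((2/1185)v-2332/93615)(-2370v+10050) + (-684320/6241)
  -2370v+10050 = ((1479117/68432)v-6272205/68432)(-684320/6241) + (0)
The last nonzero remainder is the constant -684320/6241, so the polynomials are coprime and gcd = 1.

1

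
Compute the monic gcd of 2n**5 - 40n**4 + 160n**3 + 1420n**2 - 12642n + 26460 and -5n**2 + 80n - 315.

Euclidean algorithm in ℚ[n]:
  2n**5 - 40n**4 + 160n**3 + 1420n**2 - 12642n + 26460 = (-(2/5)n**3 + (8/5)n**2 + (94/5)n - 84)(-5n**2 + 80n - 315) + (0)
Last nonzero remainder: -5n**2 + 80n - 315. Dividing through by -5 gives the monic gcd n**2 - 16n + 63.

n**2 - 16n + 63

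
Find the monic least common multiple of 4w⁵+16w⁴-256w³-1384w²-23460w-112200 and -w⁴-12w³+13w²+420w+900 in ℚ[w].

Apply the Euclidean algorithm:
  4w⁵+16w⁴-256w³-1384w²-23460w-112200 = (-4w+32)(-w⁴-12w³+13w²+420w+900) + (180w³-120w²-33300w-141000)
  -w⁴-12w³+13w²+420w+900 = (-(1/180)w-19/270)(180w³-120w²-33300w-141000) + (-(1624/9)w²-(8120/3)w-81200/9)
  180w³-120w²-33300w-141000 = (-(405/406)w+6345/406)(-(1624/9)w²-(8120/3)w-81200/9) + (0)
Last nonzero remainder: -(1624/9)w²-(8120/3)w-81200/9. Dividing through by -1624/9 gives the monic gcd w²+15w+50.
Then lcm(f, g) = f·g / gcd(f, g); expanding and making the result monic gives the answer.

w⁷+w⁶-94w⁵-226w⁴-3675w³-4227w²+189720w+504900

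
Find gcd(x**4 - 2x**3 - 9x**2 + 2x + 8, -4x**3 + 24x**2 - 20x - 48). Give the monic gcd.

x**2 - 3x - 4

Apply the Euclidean algorithm:
  x**4 - 2x**3 - 9x**2 + 2x + 8 = (-(1/4)x - 1)(-4x**3 + 24x**2 - 20x - 48) + (10x**2 - 30x - 40)
  -4x**3 + 24x**2 - 20x - 48 = (-(2/5)x + 6/5)(10x**2 - 30x - 40) + (0)
Last nonzero remainder: 10x**2 - 30x - 40. Dividing through by 10 gives the monic gcd x**2 - 3x - 4.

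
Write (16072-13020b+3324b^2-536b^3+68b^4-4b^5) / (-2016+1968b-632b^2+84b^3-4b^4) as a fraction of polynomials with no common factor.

(-287+48b-8b^2+b^3)/(36-12b+b^2)

Repeated division with remainder:
  -4b^5+68b^4-536b^3+3324b^2-13020b+16072 = (b+4)(-4b^4+84b^3-632b^2+1968b-2016) + (-240b^3+3884b^2-18876b+24136)
  -4b^4+84b^3-632b^2+1968b-2016 = ((1/60)b-289/3600)(-240b^3+3884b^2-18876b+24136) + (-(5041/900)b^2+(5041/100)b-35287/450)
  -240b^3+3884b^2-18876b+24136 = ((216000/5041)b-1551600/5041)(-(5041/900)b^2+(5041/100)b-35287/450) + (0)
Last nonzero remainder: -(5041/900)b^2+(5041/100)b-35287/450. Dividing through by -5041/900 gives the monic gcd b^2-9b+14.
Cancel b^2-9b+14 from numerator and denominator to get the reduced form.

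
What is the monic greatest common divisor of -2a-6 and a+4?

Euclidean algorithm in ℚ[a]:
  -2a-6 = (-2)(a+4) + (2)
  a+4 = ((1/2)a+2)(2) + (0)
The last nonzero remainder is the constant 2, so the polynomials are coprime and gcd = 1.

1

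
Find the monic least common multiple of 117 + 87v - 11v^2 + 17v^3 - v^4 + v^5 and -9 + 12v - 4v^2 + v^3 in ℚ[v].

Repeated division with remainder:
  v^5 - v^4 + 17v^3 - 11v^2 + 87v + 117 = (v^2 + 3v + 17)(v^3 - 4v^2 + 12v - 9) + (30v^2 - 90v + 270)
  v^3 - 4v^2 + 12v - 9 = ((1/30)v - 1/30)(30v^2 - 90v + 270) + (0)
Last nonzero remainder: 30v^2 - 90v + 270. Dividing through by 30 gives the monic gcd v^2 - 3v + 9.
Then lcm(f, g) = f·g / gcd(f, g); expanding and making the result monic gives the answer.

-117 + 30v + 98v^2 - 28v^3 + 18v^4 - 2v^5 + v^6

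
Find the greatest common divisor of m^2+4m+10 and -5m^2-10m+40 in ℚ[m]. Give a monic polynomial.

Repeated division with remainder:
  m^2+4m+10 = (-1/5)(-5m^2-10m+40) + (2m+18)
  -5m^2-10m+40 = (-(5/2)m+35/2)(2m+18) + (-275)
  2m+18 = (-(2/275)m-18/275)(-275) + (0)
The last nonzero remainder is the constant -275, so the polynomials are coprime and gcd = 1.

1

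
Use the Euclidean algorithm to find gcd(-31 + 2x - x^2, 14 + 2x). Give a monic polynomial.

1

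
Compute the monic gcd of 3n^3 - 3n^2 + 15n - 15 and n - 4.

By polynomial division,
  3n^3 - 3n^2 + 15n - 15 = (3n^2 + 9n + 51)(n - 4) + (189)
  n - 4 = ((1/189)n - 4/189)(189) + (0)
The last nonzero remainder is the constant 189, so the polynomials are coprime and gcd = 1.

1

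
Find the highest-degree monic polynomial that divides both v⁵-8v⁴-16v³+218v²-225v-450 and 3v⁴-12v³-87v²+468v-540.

Apply the Euclidean algorithm:
  v⁵-8v⁴-16v³+218v²-225v-450 = ((1/3)v-4/3)(3v⁴-12v³-87v²+468v-540) + (-3v³-54v²+579v-1170)
  3v⁴-12v³-87v²+468v-540 = (-v+22)(-3v³-54v²+579v-1170) + (1680v²-13440v+25200)
  -3v³-54v²+579v-1170 = (-(1/560)v-13/280)(1680v²-13440v+25200) + (0)
Last nonzero remainder: 1680v²-13440v+25200. Dividing through by 1680 gives the monic gcd v²-8v+15.

v²-8v+15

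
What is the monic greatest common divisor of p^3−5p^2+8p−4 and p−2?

p−2

Apply the Euclidean algorithm:
  p^3−5p^2+8p−4 = (p^2−3p+2)(p−2) + (0)
The last nonzero remainder p−2 is already monic.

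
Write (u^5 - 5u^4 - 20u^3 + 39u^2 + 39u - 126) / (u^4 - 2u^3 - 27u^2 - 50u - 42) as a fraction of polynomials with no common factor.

(u^3 - u^2 - 3u + 6)/(u^2 + 2u + 2)

Apply the Euclidean algorithm:
  u^5 - 5u^4 - 20u^3 + 39u^2 + 39u - 126 = (u - 3)(u^4 - 2u^3 - 27u^2 - 50u - 42) + (u^3 + 8u^2 - 69u - 252)
  u^4 - 2u^3 - 27u^2 - 50u - 42 = (u - 10)(u^3 + 8u^2 - 69u - 252) + (122u^2 - 488u - 2562)
  u^3 + 8u^2 - 69u - 252 = ((1/122)u + 6/61)(122u^2 - 488u - 2562) + (0)
Last nonzero remainder: 122u^2 - 488u - 2562. Dividing through by 122 gives the monic gcd u^2 - 4u - 21.
Cancel u^2 - 4u - 21 from numerator and denominator to get the reduced form.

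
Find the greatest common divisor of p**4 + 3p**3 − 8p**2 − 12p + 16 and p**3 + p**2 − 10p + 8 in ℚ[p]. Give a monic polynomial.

p**3 + p**2 − 10p + 8

Euclidean algorithm in ℚ[p]:
  p**4 + 3p**3 − 8p**2 − 12p + 16 = (p + 2)(p**3 + p**2 − 10p + 8) + (0)
The last nonzero remainder p**3 + p**2 − 10p + 8 is already monic.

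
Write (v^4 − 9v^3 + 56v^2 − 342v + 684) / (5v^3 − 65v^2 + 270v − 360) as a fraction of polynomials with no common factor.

Repeated division with remainder:
  v^4 − 9v^3 + 56v^2 − 342v + 684 = ((1/5)v + 4/5)(5v^3 − 65v^2 + 270v − 360) + (54v^2 − 486v + 972)
  5v^3 − 65v^2 + 270v − 360 = ((5/54)v − 10/27)(54v^2 − 486v + 972) + (0)
Last nonzero remainder: 54v^2 − 486v + 972. Dividing through by 54 gives the monic gcd v^2 − 9v + 18.
Cancel v^2 − 9v + 18 from numerator and denominator to get the reduced form.

(v^2 + 38)/(5v − 20)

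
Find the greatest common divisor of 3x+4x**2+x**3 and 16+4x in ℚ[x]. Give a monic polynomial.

Euclidean algorithm in ℚ[x]:
  x**3+4x**2+3x = ((1/4)x**2+3/4)(4x+16) + (-12)
  4x+16 = (-(1/3)x-4/3)(-12) + (0)
The last nonzero remainder is the constant -12, so the polynomials are coprime and gcd = 1.

1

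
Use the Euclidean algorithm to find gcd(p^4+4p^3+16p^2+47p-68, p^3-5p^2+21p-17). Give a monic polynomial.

Apply the Euclidean algorithm:
  p^4+4p^3+16p^2+47p-68 = (p+9)(p^3-5p^2+21p-17) + (40p^2-125p+85)
  p^3-5p^2+21p-17 = ((1/40)p-3/64)(40p^2-125p+85) + ((833/64)p-833/64)
  40p^2-125p+85 = ((2560/833)p-320/49)((833/64)p-833/64) + (0)
Last nonzero remainder: (833/64)p-833/64. Dividing through by 833/64 gives the monic gcd p-1.

p-1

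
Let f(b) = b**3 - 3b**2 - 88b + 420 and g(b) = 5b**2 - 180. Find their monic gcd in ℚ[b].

Apply the Euclidean algorithm:
  b**3 - 3b**2 - 88b + 420 = ((1/5)b - 3/5)(5b**2 - 180) + (-52b + 312)
  5b**2 - 180 = (-(5/52)b - 15/26)(-52b + 312) + (0)
Last nonzero remainder: -52b + 312. Dividing through by -52 gives the monic gcd b - 6.

b - 6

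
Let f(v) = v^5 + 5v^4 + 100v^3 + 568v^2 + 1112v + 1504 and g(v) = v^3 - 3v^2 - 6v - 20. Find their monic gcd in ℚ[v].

v^2 + 2v + 4

Apply the Euclidean algorithm:
  v^5 + 5v^4 + 100v^3 + 568v^2 + 1112v + 1504 = (v^2 + 8v + 130)(v^3 - 3v^2 - 6v - 20) + (1026v^2 + 2052v + 4104)
  v^3 - 3v^2 - 6v - 20 = ((1/1026)v - 5/1026)(1026v^2 + 2052v + 4104) + (0)
Last nonzero remainder: 1026v^2 + 2052v + 4104. Dividing through by 1026 gives the monic gcd v^2 + 2v + 4.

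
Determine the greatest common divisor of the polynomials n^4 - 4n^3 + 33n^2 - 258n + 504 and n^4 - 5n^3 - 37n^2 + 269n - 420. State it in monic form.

n^2 - 7n + 12

By polynomial division,
  n^4 - 4n^3 + 33n^2 - 258n + 504 = (n^4 - 5n^3 - 37n^2 + 269n - 420) + (n^3 + 70n^2 - 527n + 924)
  n^4 - 5n^3 - 37n^2 + 269n - 420 = (n - 75)(n^3 + 70n^2 - 527n + 924) + (5740n^2 - 40180n + 68880)
  n^3 + 70n^2 - 527n + 924 = ((1/5740)n + 11/820)(5740n^2 - 40180n + 68880) + (0)
Last nonzero remainder: 5740n^2 - 40180n + 68880. Dividing through by 5740 gives the monic gcd n^2 - 7n + 12.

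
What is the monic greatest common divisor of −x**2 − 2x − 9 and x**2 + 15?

1

Repeated division with remainder:
  −x**2 − 2x − 9 = (−1)(x**2 + 15) + (−2x + 6)
  x**2 + 15 = (−(1/2)x − 3/2)(−2x + 6) + (24)
  −2x + 6 = (−(1/12)x + 1/4)(24) + (0)
The last nonzero remainder is the constant 24, so the polynomials are coprime and gcd = 1.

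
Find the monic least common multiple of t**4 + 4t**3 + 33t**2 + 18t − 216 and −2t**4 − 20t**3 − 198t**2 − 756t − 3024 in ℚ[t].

By polynomial division,
  t**4 + 4t**3 + 33t**2 + 18t − 216 = (−1/2)(−2t**4 − 20t**3 − 198t**2 − 756t − 3024) + (−6t**3 − 66t**2 − 360t − 1728)
  −2t**4 − 20t**3 − 198t**2 − 756t − 3024 = ((1/3)t − 1/3)(−6t**3 − 66t**2 − 360t − 1728) + (−100t**2 − 300t − 3600)
  −6t**3 − 66t**2 − 360t − 1728 = ((3/50)t + 12/25)(−100t**2 − 300t − 3600) + (0)
Last nonzero remainder: −100t**2 − 300t − 3600. Dividing through by −100 gives the monic gcd t**2 + 3t + 36.
Then lcm(f, g) = f·g / gcd(f, g); expanding and making the result monic gives the answer.

t**6 + 11t**5 + 103t**4 + 417t**3 + 1296t**2 − 756t − 9072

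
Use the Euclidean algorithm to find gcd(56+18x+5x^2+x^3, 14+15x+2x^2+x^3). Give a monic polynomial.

14+x+x^2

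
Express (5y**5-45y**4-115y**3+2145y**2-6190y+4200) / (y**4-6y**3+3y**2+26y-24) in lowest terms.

(5y**3-20y**2-235y+1050)/(y**2-y-6)

By polynomial division,
  5y**5-45y**4-115y**3+2145y**2-6190y+4200 = (5y-15)(y**4-6y**3+3y**2+26y-24) + (-220y**3+2060y**2-5680y+3840)
  y**4-6y**3+3y**2+26y-24 = (-(1/220)y-37/2420)(-220y**3+2060y**2-5680y+3840) + ((1050/121)y**2-(5250/121)y+4200/121)
  -220y**3+2060y**2-5680y+3840 = (-(2662/105)y+3872/35)((1050/121)y**2-(5250/121)y+4200/121) + (0)
Last nonzero remainder: (1050/121)y**2-(5250/121)y+4200/121. Dividing through by 1050/121 gives the monic gcd y**2-5y+4.
Cancel y**2-5y+4 from numerator and denominator to get the reduced form.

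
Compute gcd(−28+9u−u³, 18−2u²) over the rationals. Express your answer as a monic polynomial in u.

Repeated division with remainder:
  −u³+9u−28 = ((1/2)u)(−2u²+18) + (−28)
  −2u²+18 = ((1/14)u²−9/14)(−28) + (0)
The last nonzero remainder is the constant −28, so the polynomials are coprime and gcd = 1.

1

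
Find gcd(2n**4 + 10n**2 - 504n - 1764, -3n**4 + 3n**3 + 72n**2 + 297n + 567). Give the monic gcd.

n**2 - 4n - 21

Apply the Euclidean algorithm:
  2n**4 + 10n**2 - 504n - 1764 = (-2/3)(-3n**4 + 3n**3 + 72n**2 + 297n + 567) + (2n**3 + 58n**2 - 306n - 1386)
  -3n**4 + 3n**3 + 72n**2 + 297n + 567 = (-(3/2)n + 45)(2n**3 + 58n**2 - 306n - 1386) + (-2997n**2 + 11988n + 62937)
  2n**3 + 58n**2 - 306n - 1386 = (-(2/2997)n - 22/999)(-2997n**2 + 11988n + 62937) + (0)
Last nonzero remainder: -2997n**2 + 11988n + 62937. Dividing through by -2997 gives the monic gcd n**2 - 4n - 21.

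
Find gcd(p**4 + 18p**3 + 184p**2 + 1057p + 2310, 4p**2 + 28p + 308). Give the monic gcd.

Repeated division with remainder:
  p**4 + 18p**3 + 184p**2 + 1057p + 2310 = ((1/4)p**2 + (11/4)p + 15/2)(4p**2 + 28p + 308) + (0)
Last nonzero remainder: 4p**2 + 28p + 308. Dividing through by 4 gives the monic gcd p**2 + 7p + 77.

p**2 + 7p + 77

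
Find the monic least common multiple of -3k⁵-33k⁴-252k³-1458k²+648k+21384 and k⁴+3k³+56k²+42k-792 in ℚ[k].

k⁶+15k⁵+128k⁴+822k³+1728k²-7992k-28512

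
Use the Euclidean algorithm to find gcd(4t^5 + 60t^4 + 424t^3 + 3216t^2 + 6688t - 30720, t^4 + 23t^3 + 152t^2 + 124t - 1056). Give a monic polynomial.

By polynomial division,
  4t^5 + 60t^4 + 424t^3 + 3216t^2 + 6688t - 30720 = (4t - 32)(t^4 + 23t^3 + 152t^2 + 124t - 1056) + (552t^3 + 7584t^2 + 14880t - 64512)
  t^4 + 23t^3 + 152t^2 + 124t - 1056 = ((1/552)t + 71/4232)(552t^3 + 7584t^2 + 14880t - 64512) + (-(1160/529)t^2 - (4640/529)t + 13920/529)
  552t^3 + 7584t^2 + 14880t - 64512 = (-(36501/145)t - 355488/145)(-(1160/529)t^2 - (4640/529)t + 13920/529) + (0)
Last nonzero remainder: -(1160/529)t^2 - (4640/529)t + 13920/529. Dividing through by -1160/529 gives the monic gcd t^2 + 4t - 12.

t^2 + 4t - 12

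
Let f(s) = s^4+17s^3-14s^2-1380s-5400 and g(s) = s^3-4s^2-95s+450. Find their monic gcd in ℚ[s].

s^2+s-90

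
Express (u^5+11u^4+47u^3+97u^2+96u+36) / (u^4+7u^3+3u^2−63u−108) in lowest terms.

(u^3+5u^2+8u+4)/(u^2+u−12)

Euclidean algorithm in ℚ[u]:
  u^5+11u^4+47u^3+97u^2+96u+36 = (u+4)(u^4+7u^3+3u^2−63u−108) + (16u^3+148u^2+456u+468)
  u^4+7u^3+3u^2−63u−108 = ((1/16)u−9/64)(16u^3+148u^2+456u+468) + (−(75/16)u^2−(225/8)u−675/16)
  16u^3+148u^2+456u+468 = (−(256/75)u−832/75)(−(75/16)u^2−(225/8)u−675/16) + (0)
Last nonzero remainder: −(75/16)u^2−(225/8)u−675/16. Dividing through by −75/16 gives the monic gcd u^2+6u+9.
Cancel u^2+6u+9 from numerator and denominator to get the reduced form.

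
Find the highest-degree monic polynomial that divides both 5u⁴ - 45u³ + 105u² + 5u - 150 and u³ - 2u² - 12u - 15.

Euclidean algorithm in ℚ[u]:
  5u⁴ - 45u³ + 105u² + 5u - 150 = (5u - 35)(u³ - 2u² - 12u - 15) + (95u² - 340u - 675)
  u³ - 2u² - 12u - 15 = ((1/95)u + 6/361)(95u² - 340u - 675) + ((273/361)u - 1365/361)
  95u² - 340u - 675 = ((34295/273)u + 16245/91)((273/361)u - 1365/361) + (0)
Last nonzero remainder: (273/361)u - 1365/361. Dividing through by 273/361 gives the monic gcd u - 5.

u - 5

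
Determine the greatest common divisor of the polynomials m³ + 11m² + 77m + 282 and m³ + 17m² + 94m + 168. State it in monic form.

By polynomial division,
  m³ + 11m² + 77m + 282 = (m³ + 17m² + 94m + 168) + (-6m² - 17m + 114)
  m³ + 17m² + 94m + 168 = (-(1/6)m - 85/36)(-6m² - 17m + 114) + ((2623/36)m + 2623/6)
  -6m² - 17m + 114 = (-(216/2623)m + 684/2623)((2623/36)m + 2623/6) + (0)
Last nonzero remainder: (2623/36)m + 2623/6. Dividing through by 2623/36 gives the monic gcd m + 6.

m + 6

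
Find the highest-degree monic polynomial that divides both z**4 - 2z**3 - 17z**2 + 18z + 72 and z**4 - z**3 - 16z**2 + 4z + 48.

z**3 + z**2 - 14z - 24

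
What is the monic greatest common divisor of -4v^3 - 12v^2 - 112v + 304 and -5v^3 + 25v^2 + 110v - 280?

v - 2

Apply the Euclidean algorithm:
  -4v^3 - 12v^2 - 112v + 304 = (4/5)(-5v^3 + 25v^2 + 110v - 280) + (-32v^2 - 200v + 528)
  -5v^3 + 25v^2 + 110v - 280 = ((5/32)v - 225/128)(-32v^2 - 200v + 528) + (-(5185/16)v + 5185/8)
  -32v^2 - 200v + 528 = ((512/5185)v + 4224/5185)(-(5185/16)v + 5185/8) + (0)
Last nonzero remainder: -(5185/16)v + 5185/8. Dividing through by -5185/16 gives the monic gcd v - 2.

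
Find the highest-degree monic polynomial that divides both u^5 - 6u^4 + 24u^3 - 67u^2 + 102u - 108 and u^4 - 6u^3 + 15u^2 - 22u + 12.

By polynomial division,
  u^5 - 6u^4 + 24u^3 - 67u^2 + 102u - 108 = (u)(u^4 - 6u^3 + 15u^2 - 22u + 12) + (9u^3 - 45u^2 + 90u - 108)
  u^4 - 6u^3 + 15u^2 - 22u + 12 = ((1/9)u - 1/9)(9u^3 - 45u^2 + 90u - 108) + (0)
Last nonzero remainder: 9u^3 - 45u^2 + 90u - 108. Dividing through by 9 gives the monic gcd u^3 - 5u^2 + 10u - 12.

u^3 - 5u^2 + 10u - 12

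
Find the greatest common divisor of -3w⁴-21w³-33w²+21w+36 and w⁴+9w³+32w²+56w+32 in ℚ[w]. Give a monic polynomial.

w²+5w+4

Euclidean algorithm in ℚ[w]:
  -3w⁴-21w³-33w²+21w+36 = (-3)(w⁴+9w³+32w²+56w+32) + (6w³+63w²+189w+132)
  w⁴+9w³+32w²+56w+32 = ((1/6)w-1/4)(6w³+63w²+189w+132) + ((65/4)w²+(325/4)w+65)
  6w³+63w²+189w+132 = ((24/65)w+132/65)((65/4)w²+(325/4)w+65) + (0)
Last nonzero remainder: (65/4)w²+(325/4)w+65. Dividing through by 65/4 gives the monic gcd w²+5w+4.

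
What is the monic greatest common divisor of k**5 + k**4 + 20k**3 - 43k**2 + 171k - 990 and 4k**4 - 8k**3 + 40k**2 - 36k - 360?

k**3 - 4k**2 + 18k - 45

Euclidean algorithm in ℚ[k]:
  k**5 + k**4 + 20k**3 - 43k**2 + 171k - 990 = ((1/4)k + 3/4)(4k**4 - 8k**3 + 40k**2 - 36k - 360) + (16k**3 - 64k**2 + 288k - 720)
  4k**4 - 8k**3 + 40k**2 - 36k - 360 = ((1/4)k + 1/2)(16k**3 - 64k**2 + 288k - 720) + (0)
Last nonzero remainder: 16k**3 - 64k**2 + 288k - 720. Dividing through by 16 gives the monic gcd k**3 - 4k**2 + 18k - 45.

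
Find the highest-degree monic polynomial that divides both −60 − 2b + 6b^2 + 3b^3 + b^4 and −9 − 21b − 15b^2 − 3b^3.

Euclidean algorithm in ℚ[b]:
  b^4 + 3b^3 + 6b^2 − 2b − 60 = (−(1/3)b + 2/3)(−3b^3 − 15b^2 − 21b − 9) + (9b^2 + 9b − 54)
  −3b^3 − 15b^2 − 21b − 9 = (−(1/3)b − 4/3)(9b^2 + 9b − 54) + (−27b − 81)
  9b^2 + 9b − 54 = (−(1/3)b + 2/3)(−27b − 81) + (0)
Last nonzero remainder: −27b − 81. Dividing through by −27 gives the monic gcd b + 3.

3 + b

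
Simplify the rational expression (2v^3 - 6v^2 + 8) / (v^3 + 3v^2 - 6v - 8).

By polynomial division,
  2v^3 - 6v^2 + 8 = (2)(v^3 + 3v^2 - 6v - 8) + (-12v^2 + 12v + 24)
  v^3 + 3v^2 - 6v - 8 = (-(1/12)v - 1/3)(-12v^2 + 12v + 24) + (0)
Last nonzero remainder: -12v^2 + 12v + 24. Dividing through by -12 gives the monic gcd v^2 - v - 2.
Cancel v^2 - v - 2 from numerator and denominator to get the reduced form.

(2v - 4)/(v + 4)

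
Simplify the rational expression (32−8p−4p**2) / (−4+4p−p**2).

(16+4p)/(−2+p)

Repeated division with remainder:
  −4p**2−8p+32 = (4)(−p**2+4p−4) + (−24p+48)
  −p**2+4p−4 = ((1/24)p−1/12)(−24p+48) + (0)
Last nonzero remainder: −24p+48. Dividing through by −24 gives the monic gcd p−2.
Cancel p−2 from numerator and denominator to get the reduced form.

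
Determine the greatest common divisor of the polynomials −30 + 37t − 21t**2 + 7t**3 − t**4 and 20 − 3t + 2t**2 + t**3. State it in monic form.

5 − 2t + t**2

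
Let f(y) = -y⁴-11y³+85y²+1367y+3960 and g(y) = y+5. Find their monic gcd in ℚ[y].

y+5

Repeated division with remainder:
  -y⁴-11y³+85y²+1367y+3960 = (-y³-6y²+115y+792)(y+5) + (0)
The last nonzero remainder y+5 is already monic.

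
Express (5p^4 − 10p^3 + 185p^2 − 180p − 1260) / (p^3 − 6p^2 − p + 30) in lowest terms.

By polynomial division,
  5p^4 − 10p^3 + 185p^2 − 180p − 1260 = (5p + 20)(p^3 − 6p^2 − p + 30) + (310p^2 − 310p − 1860)
  p^3 − 6p^2 − p + 30 = ((1/310)p − 1/62)(310p^2 − 310p − 1860) + (0)
Last nonzero remainder: 310p^2 − 310p − 1860. Dividing through by 310 gives the monic gcd p^2 − p − 6.
Cancel p^2 − p − 6 from numerator and denominator to get the reduced form.

(5p^2 − 5p + 210)/(p − 5)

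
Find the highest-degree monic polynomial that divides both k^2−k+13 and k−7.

1

Repeated division with remainder:
  k^2−k+13 = (k+6)(k−7) + (55)
  k−7 = ((1/55)k−7/55)(55) + (0)
The last nonzero remainder is the constant 55, so the polynomials are coprime and gcd = 1.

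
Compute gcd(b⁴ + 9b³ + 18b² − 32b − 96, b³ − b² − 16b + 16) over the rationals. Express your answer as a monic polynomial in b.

By polynomial division,
  b⁴ + 9b³ + 18b² − 32b − 96 = (b + 10)(b³ − b² − 16b + 16) + (44b² + 112b − 256)
  b³ − b² − 16b + 16 = ((1/44)b − 39/484)(44b² + 112b − 256) + (−(140/121)b − 560/121)
  44b² + 112b − 256 = (−(1331/35)b + 1936/35)(−(140/121)b − 560/121) + (0)
Last nonzero remainder: −(140/121)b − 560/121. Dividing through by −140/121 gives the monic gcd b + 4.

b + 4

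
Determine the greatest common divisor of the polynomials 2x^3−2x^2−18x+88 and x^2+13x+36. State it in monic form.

x+4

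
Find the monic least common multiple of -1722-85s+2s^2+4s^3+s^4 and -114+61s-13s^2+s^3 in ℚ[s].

-32718+10439s-1089s^2-23s^3-7s^4-3s^5+s^6

Euclidean algorithm in ℚ[s]:
  s^4+4s^3+2s^2-85s-1722 = (s+17)(s^3-13s^2+61s-114) + (162s^2-1008s+216)
  s^3-13s^2+61s-114 = ((1/162)s-61/1458)(162s^2-1008s+216) + ((1417/81)s-2834/27)
  162s^2-1008s+216 = ((13122/1417)s-2916/1417)((1417/81)s-2834/27) + (0)
Last nonzero remainder: (1417/81)s-2834/27. Dividing through by 1417/81 gives the monic gcd s-6.
Then lcm(f, g) = f·g / gcd(f, g); expanding and making the result monic gives the answer.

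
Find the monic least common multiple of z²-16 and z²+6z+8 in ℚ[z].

By polynomial division,
  z²-16 = (z²+6z+8) + (-6z-24)
  z²+6z+8 = (-(1/6)z-1/3)(-6z-24) + (0)
Last nonzero remainder: -6z-24. Dividing through by -6 gives the monic gcd z+4.
Then lcm(f, g) = f·g / gcd(f, g); expanding and making the result monic gives the answer.

z³+2z²-16z-32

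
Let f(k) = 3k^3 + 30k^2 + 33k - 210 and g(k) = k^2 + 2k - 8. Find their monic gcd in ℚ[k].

Euclidean algorithm in ℚ[k]:
  3k^3 + 30k^2 + 33k - 210 = (3k + 24)(k^2 + 2k - 8) + (9k - 18)
  k^2 + 2k - 8 = ((1/9)k + 4/9)(9k - 18) + (0)
Last nonzero remainder: 9k - 18. Dividing through by 9 gives the monic gcd k - 2.

k - 2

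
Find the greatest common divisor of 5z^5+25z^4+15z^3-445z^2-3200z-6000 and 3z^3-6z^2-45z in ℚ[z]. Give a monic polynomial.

z^2-2z-15

Apply the Euclidean algorithm:
  5z^5+25z^4+15z^3-445z^2-3200z-6000 = ((5/3)z^2+(35/3)z+160/3)(3z^3-6z^2-45z) + (400z^2-800z-6000)
  3z^3-6z^2-45z = ((3/400)z)(400z^2-800z-6000) + (0)
Last nonzero remainder: 400z^2-800z-6000. Dividing through by 400 gives the monic gcd z^2-2z-15.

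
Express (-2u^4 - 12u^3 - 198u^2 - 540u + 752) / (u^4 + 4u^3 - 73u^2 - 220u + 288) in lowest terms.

(-2u^2 - 6u - 188)/(u^2 + u - 72)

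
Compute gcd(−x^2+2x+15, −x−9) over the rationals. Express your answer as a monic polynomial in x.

Repeated division with remainder:
  −x^2+2x+15 = (x−11)(−x−9) + (−84)
  −x−9 = ((1/84)x+3/28)(−84) + (0)
The last nonzero remainder is the constant −84, so the polynomials are coprime and gcd = 1.

1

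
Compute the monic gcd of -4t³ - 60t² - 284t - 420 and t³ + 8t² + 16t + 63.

By polynomial division,
  -4t³ - 60t² - 284t - 420 = (-4)(t³ + 8t² + 16t + 63) + (-28t² - 220t - 168)
  t³ + 8t² + 16t + 63 = (-(1/28)t - 1/196)(-28t² - 220t - 168) + ((435/49)t + 435/7)
  -28t² - 220t - 168 = (-(1372/435)t - 392/145)((435/49)t + 435/7) + (0)
Last nonzero remainder: (435/49)t + 435/7. Dividing through by 435/49 gives the monic gcd t + 7.

t + 7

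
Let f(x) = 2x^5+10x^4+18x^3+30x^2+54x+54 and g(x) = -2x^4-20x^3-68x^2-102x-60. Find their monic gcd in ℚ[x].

x^2+3x+3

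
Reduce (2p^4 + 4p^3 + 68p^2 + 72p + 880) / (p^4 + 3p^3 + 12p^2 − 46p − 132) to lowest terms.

(2p^2 − 4p + 40)/(p^2 − p − 6)

Euclidean algorithm in ℚ[p]:
  2p^4 + 4p^3 + 68p^2 + 72p + 880 = (2)(p^4 + 3p^3 + 12p^2 − 46p − 132) + (−2p^3 + 44p^2 + 164p + 1144)
  p^4 + 3p^3 + 12p^2 − 46p − 132 = (−(1/2)p − 25/2)(−2p^3 + 44p^2 + 164p + 1144) + (644p^2 + 2576p + 14168)
  −2p^3 + 44p^2 + 164p + 1144 = (−(1/322)p + 13/161)(644p^2 + 2576p + 14168) + (0)
Last nonzero remainder: 644p^2 + 2576p + 14168. Dividing through by 644 gives the monic gcd p^2 + 4p + 22.
Cancel p^2 + 4p + 22 from numerator and denominator to get the reduced form.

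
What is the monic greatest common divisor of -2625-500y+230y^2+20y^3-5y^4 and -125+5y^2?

-25+y^2

Apply the Euclidean algorithm:
  -5y^4+20y^3+230y^2-500y-2625 = (-y^2+4y+21)(5y^2-125) + (0)
Last nonzero remainder: 5y^2-125. Dividing through by 5 gives the monic gcd y^2-25.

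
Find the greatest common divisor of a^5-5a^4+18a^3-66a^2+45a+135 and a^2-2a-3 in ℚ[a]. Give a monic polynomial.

Repeated division with remainder:
  a^5-5a^4+18a^3-66a^2+45a+135 = (a^3-3a^2+15a-45)(a^2-2a-3) + (0)
The last nonzero remainder a^2-2a-3 is already monic.

a^2-2a-3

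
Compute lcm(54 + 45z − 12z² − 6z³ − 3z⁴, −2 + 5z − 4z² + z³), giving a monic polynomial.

Apply the Euclidean algorithm:
  −3z⁴ − 6z³ − 12z² + 45z + 54 = (−3z − 18)(z³ − 4z² + 5z − 2) + (−69z² + 129z + 18)
  z³ − 4z² + 5z − 2 = (−(1/69)z + 49/1587)(−69z² + 129z + 18) + ((676/529)z − 1352/529)
  −69z² + 129z + 18 = (−(36501/676)z − 4761/676)((676/529)z − 1352/529) + (0)
Last nonzero remainder: (676/529)z − 1352/529. Dividing through by 676/529 gives the monic gcd z − 2.
Then lcm(f, g) = f·g / gcd(f, g); expanding and making the result monic gives the answer.

−18 + 21z + 16z² − 21z³ + z⁴ + z⁶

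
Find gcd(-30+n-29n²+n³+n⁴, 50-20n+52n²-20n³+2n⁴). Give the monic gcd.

-5+n-5n²+n³

Repeated division with remainder:
  n⁴+n³-29n²+n-30 = (1/2)(2n⁴-20n³+52n²-20n+50) + (11n³-55n²+11n-55)
  2n⁴-20n³+52n²-20n+50 = ((2/11)n-10/11)(11n³-55n²+11n-55) + (0)
Last nonzero remainder: 11n³-55n²+11n-55. Dividing through by 11 gives the monic gcd n³-5n²+n-5.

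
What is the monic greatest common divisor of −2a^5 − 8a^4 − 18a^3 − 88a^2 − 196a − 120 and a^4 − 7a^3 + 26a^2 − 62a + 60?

a^2 − 2a + 10

Apply the Euclidean algorithm:
  −2a^5 − 8a^4 − 18a^3 − 88a^2 − 196a − 120 = (−2a − 22)(a^4 − 7a^3 + 26a^2 − 62a + 60) + (−120a^3 + 360a^2 − 1440a + 1200)
  a^4 − 7a^3 + 26a^2 − 62a + 60 = (−(1/120)a + 1/30)(−120a^3 + 360a^2 − 1440a + 1200) + (2a^2 − 4a + 20)
  −120a^3 + 360a^2 − 1440a + 1200 = (−60a + 60)(2a^2 − 4a + 20) + (0)
Last nonzero remainder: 2a^2 − 4a + 20. Dividing through by 2 gives the monic gcd a^2 − 2a + 10.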